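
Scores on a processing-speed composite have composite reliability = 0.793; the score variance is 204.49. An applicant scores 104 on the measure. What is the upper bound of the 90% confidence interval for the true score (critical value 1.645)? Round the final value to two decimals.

σ = 204.49^(1/2) = 14.3000
The standard error of measurement is 14.3000*√(1 − 0.7930) ≈ 14.3000*0.4550 ≈ 6.5061.
1.645 * SEM ≈ 10.7025
Upper bound: 104 + 10.7025 = 114.7025

114.70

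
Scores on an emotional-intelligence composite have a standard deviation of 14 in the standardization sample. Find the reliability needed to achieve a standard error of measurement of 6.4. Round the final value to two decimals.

r = 1 − (6.400/14)² ≈ 1 − 0.209 ≈ 0.791

0.79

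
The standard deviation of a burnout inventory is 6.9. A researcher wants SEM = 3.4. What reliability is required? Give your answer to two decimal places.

r = 1 − (SEM / SD)² = 1 − (3.4000 / 6.9)² ≈ 1 − 0.2428 ≈ 0.7572

0.76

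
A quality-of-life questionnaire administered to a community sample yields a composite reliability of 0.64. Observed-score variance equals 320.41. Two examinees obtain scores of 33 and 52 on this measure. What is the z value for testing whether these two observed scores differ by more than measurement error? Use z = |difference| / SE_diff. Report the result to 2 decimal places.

σ = 320.41^(1/2) = 17.900
The standard error of measurement is 17.900·√(1 − 0.640) ≈ 17.900·0.600 ≈ 10.740.
SE_diff = SEM · √2 ≈ 10.740 · 1.414 ≈ 15.189
z = |33 − 52| / 15.189 = 19 / 15.189 ≈ 1.251

1.25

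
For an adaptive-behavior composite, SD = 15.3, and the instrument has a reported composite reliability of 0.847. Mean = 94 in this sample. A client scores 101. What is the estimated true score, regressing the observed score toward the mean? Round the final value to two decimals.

99.93

T̂ = 0.8470(101) + 0.1530(94) ≈ 99.9290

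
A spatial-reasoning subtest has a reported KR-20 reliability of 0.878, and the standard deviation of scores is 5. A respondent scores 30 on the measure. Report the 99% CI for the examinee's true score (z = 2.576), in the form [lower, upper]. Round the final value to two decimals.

SEM = 5.0000 · √(1 − 0.8780) = 5.0000 · √0.1220 ≈ 5.0000 · 0.3493 ≈ 1.7464
2.576 · SEM ≈ 4.4988
CI = 30 ± 4.4988 → [25.5012, 34.4988]

[25.50, 34.50]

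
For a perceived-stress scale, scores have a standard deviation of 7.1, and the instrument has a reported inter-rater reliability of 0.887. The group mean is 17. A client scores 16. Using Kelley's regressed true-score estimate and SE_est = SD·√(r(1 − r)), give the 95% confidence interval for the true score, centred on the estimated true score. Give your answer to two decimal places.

T̂ = r·X + (1 − r)·M = 0.887×16 + 0.113×17 = 14.192 + 1.921 ≈ 16.113
SE_est = 7.100×√(0.887×0.113) ≈ 2.248
CI = 16.113 ± 1.96 × 2.248 → [11.707, 20.519]

[11.71, 20.52]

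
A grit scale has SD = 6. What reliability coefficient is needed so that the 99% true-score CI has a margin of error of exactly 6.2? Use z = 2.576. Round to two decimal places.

0.84

Required SEM = 6.2 / 2.576 ≈ 2.407
Required reliability = 1 − (SEM/SD)² = 1 − 0.161 ≈ 0.839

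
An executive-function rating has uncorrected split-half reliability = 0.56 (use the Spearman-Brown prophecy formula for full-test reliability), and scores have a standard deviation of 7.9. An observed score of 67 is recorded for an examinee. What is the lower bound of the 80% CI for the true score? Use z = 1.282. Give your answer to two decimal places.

61.62

r_full = 2·0.56 / (1 + 0.56) ≃ 0.718
SEM = 7.900·√(1 − 0.718) ≃ 4.196
Half-width = 1.282·4.196 ≃ 5.379
Lower bound: 67 − 5.379 = 61.621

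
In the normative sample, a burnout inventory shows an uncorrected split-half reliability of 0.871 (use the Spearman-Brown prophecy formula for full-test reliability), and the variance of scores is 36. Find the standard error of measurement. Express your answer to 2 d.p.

SD = √36 = 6.00000
r_full = 2·0.871 / (1 + 0.871) ≈ 0.93105
SEM = 6.00000 * √(1 − 0.93105) = 6.00000 * √0.06895 ≈ 6.00000 * 0.26258 ≈ 1.57547

1.58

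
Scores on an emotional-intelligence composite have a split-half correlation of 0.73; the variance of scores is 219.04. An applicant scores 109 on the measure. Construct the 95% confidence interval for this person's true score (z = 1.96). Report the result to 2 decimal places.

[97.54, 120.46]

SD = √219.04 = 14.800
r_full = 2·0.73 / (1 + 0.73) ≈ 0.844
The standard error of measurement is 14.800×√(1 − 0.844) ≈ 14.800×0.395 ≈ 5.847.
1.96 × SEM ≈ 11.460
CI = 109 ± 11.460 → [97.540, 120.460]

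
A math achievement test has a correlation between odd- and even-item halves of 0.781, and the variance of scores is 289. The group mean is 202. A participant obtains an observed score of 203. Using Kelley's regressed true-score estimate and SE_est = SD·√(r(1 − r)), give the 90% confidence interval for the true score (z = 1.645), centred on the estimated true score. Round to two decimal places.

SD = √289 ≃ 17.00000
r_full = 2·0.781 / (1 + 0.781) ≃ 0.87704
T̂ = 0.87704(203) + 0.12296(202) ≃ 202.87704
SE_est = SD * √(r(1 − r)) = 17.00000 * √0.10784 ≃ 17.00000 * 0.32840 ≃ 5.58274
90% CI: 202.87704 ± 9.18361 ≃ (193.69342, 212.06065)

[193.69, 212.06]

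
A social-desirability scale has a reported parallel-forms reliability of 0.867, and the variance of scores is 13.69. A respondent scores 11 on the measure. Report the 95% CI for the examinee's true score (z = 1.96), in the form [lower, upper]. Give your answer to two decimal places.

σ = 13.69^(1/2) = 3.7000
The standard error of measurement is 3.7000·√(1 − 0.8670) ≈ 3.7000·0.3647 ≈ 1.3494.
1.96 · SEM ≈ 2.6447
Interval: (8.3553, 13.6447)

[8.36, 13.64]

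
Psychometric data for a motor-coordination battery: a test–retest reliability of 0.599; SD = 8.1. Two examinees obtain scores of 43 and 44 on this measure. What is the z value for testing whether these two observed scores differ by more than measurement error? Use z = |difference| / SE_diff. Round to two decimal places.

0.14

SEM = 8.10000 * √(1 − 0.59900) = 8.10000 * √0.40100 ≃ 8.10000 * 0.63325 ≃ 5.12929
Standard error of the difference = 5.12929·√2 ≃ 7.25391
z = |43 − 44| / 7.25391 = 1 / 7.25391 ≃ 0.13786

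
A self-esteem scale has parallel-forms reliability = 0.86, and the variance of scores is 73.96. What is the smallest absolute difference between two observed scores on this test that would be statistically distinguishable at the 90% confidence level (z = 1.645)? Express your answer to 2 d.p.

7.49

SD = √73.96 ≃ 8.60000
SEM = 8.60000 * √(1 − 0.86000) = 8.60000 * √0.14000 ≃ 8.60000 * 0.37417 ≃ 3.21783
SE_diff = √2 * SEM ≃ 4.55069
Minimum reliable difference = 1.645 * SE_diff ≃ 1.645 * 4.55069 ≃ 7.48589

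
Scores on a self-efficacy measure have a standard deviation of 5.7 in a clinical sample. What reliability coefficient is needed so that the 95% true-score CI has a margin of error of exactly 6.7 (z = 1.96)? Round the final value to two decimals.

SEM needed = half-width / z = 6.7/1.96 ≃ 3.418
Required reliability = 1 − (SEM/SD)² = 1 − 0.360 ≃ 0.640

0.64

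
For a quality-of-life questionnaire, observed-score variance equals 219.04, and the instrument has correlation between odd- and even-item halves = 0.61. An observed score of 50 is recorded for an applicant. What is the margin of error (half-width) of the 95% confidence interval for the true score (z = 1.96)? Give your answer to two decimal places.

SD = √219.04 ≈ 14.800
Full-length reliability (Spearman-Brown) = 2(0.61)/(1+0.61) ≈ 0.758
SEM = 14.800 × √(1 − 0.758) = 14.800 × √0.242 ≈ 14.800 × 0.492 ≈ 7.284
Half-width = 1.96×7.284 ≈ 14.277

14.28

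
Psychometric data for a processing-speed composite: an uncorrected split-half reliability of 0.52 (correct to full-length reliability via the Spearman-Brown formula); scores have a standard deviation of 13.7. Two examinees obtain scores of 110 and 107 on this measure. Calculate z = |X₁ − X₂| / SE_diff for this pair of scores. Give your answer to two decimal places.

Full-length reliability (Spearman-Brown) = 2(0.52)/(1+0.52) ≈ 0.68421
The standard error of measurement is 13.70000×√(1 − 0.68421) ≈ 13.70000×0.56195 ≈ 7.69874.
Standard error of the difference = 7.69874·√2 ≈ 10.88766
z = |110 − 107| / 10.88766 = 3 / 10.88766 ≈ 0.27554

0.28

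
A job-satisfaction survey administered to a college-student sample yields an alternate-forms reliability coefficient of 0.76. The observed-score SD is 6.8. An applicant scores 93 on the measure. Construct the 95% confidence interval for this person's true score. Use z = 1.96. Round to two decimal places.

[86.47, 99.53]

SEM = 6.80000×√(1 − 0.76000) ≃ 3.33131
Half-width = 1.96×3.33131 ≃ 6.52936
95% CI: 93 ± 6.52936 = [86.47064, 99.52936]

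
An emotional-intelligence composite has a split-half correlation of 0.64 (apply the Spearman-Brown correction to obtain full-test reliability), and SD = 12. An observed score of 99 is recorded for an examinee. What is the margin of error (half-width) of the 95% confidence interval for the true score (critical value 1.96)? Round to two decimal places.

11.02

Spearman-Brown: r = 2(0.64) / (1 + 0.64) = 1.2800 / 1.6400 ≈ 0.7805
The standard error of measurement is 12.0000×√(1 − 0.7805) ≈ 12.0000×0.4685 ≈ 5.6223.
1.96 × SEM ≈ 11.0196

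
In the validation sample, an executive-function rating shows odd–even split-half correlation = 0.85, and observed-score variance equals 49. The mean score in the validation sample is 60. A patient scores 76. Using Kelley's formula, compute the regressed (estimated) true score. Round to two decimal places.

Full-length reliability (Spearman-Brown) = 2(0.85)/(1+0.85) ≈ 0.919
T̂ = r·X + (1 − r)·M = 0.919×76 + 0.081×60 ≈ 69.838 + 4.865 ≈ 74.703

74.70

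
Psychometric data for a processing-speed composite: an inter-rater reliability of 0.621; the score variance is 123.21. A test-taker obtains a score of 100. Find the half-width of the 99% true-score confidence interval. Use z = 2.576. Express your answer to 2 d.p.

σ = 123.21^(1/2) = 11.1000
SEM = 11.1000×√(1 − 0.6210) ≈ 6.8335
2.576 × SEM ≈ 17.6031

17.60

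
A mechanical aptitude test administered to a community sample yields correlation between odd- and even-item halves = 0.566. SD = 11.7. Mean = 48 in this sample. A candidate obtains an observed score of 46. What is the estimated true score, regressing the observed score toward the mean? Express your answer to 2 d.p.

r_full = 2·0.566 / (1 + 0.566) ≈ 0.72286
T̂ = 0.72286(46) + 0.27714(48) ≈ 46.55428

46.55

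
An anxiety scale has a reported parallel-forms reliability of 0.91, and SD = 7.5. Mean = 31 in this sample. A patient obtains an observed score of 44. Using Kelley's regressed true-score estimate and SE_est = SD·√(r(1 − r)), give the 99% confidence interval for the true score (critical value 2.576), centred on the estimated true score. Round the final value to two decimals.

T̂ = 0.910(44) + 0.090(31) ≈ 42.830
SE_est = SD · √(r(1 − r)) = 7.500 · √0.082 ≈ 7.500 · 0.286 ≈ 2.146
CI = 42.830 ± 2.576 · 2.146 → [37.301, 48.359]

[37.30, 48.36]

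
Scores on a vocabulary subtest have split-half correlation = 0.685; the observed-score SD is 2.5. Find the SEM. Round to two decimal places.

Spearman-Brown: r = 2(0.685) / (1 + 0.685) = 1.37000 / 1.68500 ≃ 0.81306
SEM = 2.50000 × √(1 − 0.81306) = 2.50000 × √0.18694 ≃ 2.50000 × 0.43237 ≃ 1.08092

1.08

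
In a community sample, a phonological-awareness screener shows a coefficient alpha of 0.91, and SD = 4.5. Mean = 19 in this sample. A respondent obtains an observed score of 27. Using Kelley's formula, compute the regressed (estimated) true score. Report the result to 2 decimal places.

26.28

Estimated true score = 0.910*27 + (1 − 0.910)*19 ≈ 26.280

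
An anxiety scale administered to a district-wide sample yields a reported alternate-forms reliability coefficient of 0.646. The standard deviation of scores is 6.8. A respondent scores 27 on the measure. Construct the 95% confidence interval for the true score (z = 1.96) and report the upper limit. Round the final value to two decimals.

34.93

The standard error of measurement is 6.8000×√(1 − 0.6460) ≈ 6.8000×0.5950 ≈ 4.0459.
Half-width = 1.96×4.0459 ≈ 7.9299
Upper bound: 27 + 7.9299 = 34.9299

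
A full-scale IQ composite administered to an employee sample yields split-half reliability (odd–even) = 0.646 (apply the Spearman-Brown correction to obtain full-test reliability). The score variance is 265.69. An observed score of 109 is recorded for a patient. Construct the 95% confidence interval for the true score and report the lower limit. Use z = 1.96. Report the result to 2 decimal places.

94.18

SD = √265.69 ≈ 16.3000
Full-length reliability (Spearman-Brown) = 2(0.646)/(1+0.646) ≈ 0.7849
SEM = 16.3000 · √(1 − 0.7849) = 16.3000 · √0.2151 ≈ 16.3000 · 0.4638 ≈ 7.5592
Half-width = 1.96·7.5592 ≈ 14.8160
Lower limit = 109 − 14.8160 ≈ 94.1840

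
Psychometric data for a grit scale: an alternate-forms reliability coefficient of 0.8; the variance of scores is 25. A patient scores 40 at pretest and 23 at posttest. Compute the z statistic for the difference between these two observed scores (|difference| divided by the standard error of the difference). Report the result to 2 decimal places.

5.38

σ = 25^(1/2) = 5.000
The standard error of measurement is 5.000×√(1 − 0.800) ≈ 5.000×0.447 ≈ 2.236.
SE_diff = SEM × √2 ≈ 2.236 × 1.414 ≈ 3.162
z = 17 / 3.162 ≈ 5.376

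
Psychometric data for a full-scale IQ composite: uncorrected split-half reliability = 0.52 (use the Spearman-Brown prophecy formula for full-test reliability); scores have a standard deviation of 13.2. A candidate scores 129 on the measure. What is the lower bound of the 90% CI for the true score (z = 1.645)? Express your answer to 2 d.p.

Full-length reliability (Spearman-Brown) = 2(0.52)/(1+0.52) ≃ 0.684
SEM = 13.200·√(1 − 0.684) ≃ 7.418
Half-width = 1.645·7.418 ≃ 12.202
Lower bound: 129 − 12.202 = 116.798

116.80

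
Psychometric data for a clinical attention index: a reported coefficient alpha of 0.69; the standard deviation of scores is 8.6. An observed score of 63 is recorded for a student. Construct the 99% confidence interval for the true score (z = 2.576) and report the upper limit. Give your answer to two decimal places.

SEM = 8.60000 × √(1 − 0.69000) = 8.60000 × √0.31000 ≃ 8.60000 × 0.55678 ≃ 4.78828
Margin = 2.576 × 4.78828 ≃ 12.33460
Upper limit = 63 + 12.33460 ≃ 75.33460

75.33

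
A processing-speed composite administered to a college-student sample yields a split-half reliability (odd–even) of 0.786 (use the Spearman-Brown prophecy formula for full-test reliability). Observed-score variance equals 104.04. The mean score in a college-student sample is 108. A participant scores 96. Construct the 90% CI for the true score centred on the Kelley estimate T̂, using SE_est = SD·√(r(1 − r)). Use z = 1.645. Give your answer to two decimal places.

σ = 104.04^(1/2) = 10.2000
Spearman-Brown: r = 2(0.786) / (1 + 0.786) = 1.5720 / 1.7860 ≈ 0.8802
T̂ = 0.8802(96) + 0.1198(108) ≈ 97.4378
SE_est = 10.2000*√(0.8802*0.1198) ≈ 3.3125
CI = 97.4378 ± 1.645 * 3.3125 → [91.9888, 102.8869]

[91.99, 102.89]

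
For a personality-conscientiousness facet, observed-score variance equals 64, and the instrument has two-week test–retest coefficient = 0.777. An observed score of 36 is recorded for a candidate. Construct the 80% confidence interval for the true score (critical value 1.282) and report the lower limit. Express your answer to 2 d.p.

31.16

SD = √64 = 8.0000
The standard error of measurement is 8.0000×√(1 − 0.7770) ≈ 8.0000×0.4722 ≈ 3.7778.
1.282 × SEM ≈ 4.8432
Lower bound: 36 − 4.8432 = 31.1568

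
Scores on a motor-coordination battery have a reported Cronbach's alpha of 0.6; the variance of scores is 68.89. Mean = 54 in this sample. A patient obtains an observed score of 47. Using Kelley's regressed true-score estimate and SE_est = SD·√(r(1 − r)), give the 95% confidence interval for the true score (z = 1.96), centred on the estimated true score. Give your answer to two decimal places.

SD = √68.89 ≃ 8.3000
T̂ = 0.6000(47) + 0.4000(54) ≃ 49.8000
SE_est = 8.3000*√(0.6000*0.4000) ≃ 4.0662
CI = 49.8000 ± 1.96 * 4.0662 → [41.8303, 57.7697]

[41.83, 57.77]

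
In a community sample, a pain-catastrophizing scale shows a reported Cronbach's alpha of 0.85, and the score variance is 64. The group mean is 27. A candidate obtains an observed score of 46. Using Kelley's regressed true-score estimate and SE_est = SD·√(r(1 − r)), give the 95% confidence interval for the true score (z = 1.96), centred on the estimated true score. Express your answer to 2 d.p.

[37.55, 48.75]

σ = 64^(1/2) = 8.000
Estimated true score = 0.850*46 + (1 − 0.850)*27 ≃ 43.150
SE_est = SD * √(r(1 − r)) = 8.000 * √0.128 ≃ 8.000 * 0.357 ≃ 2.857
CI = 43.150 ± 1.96 * 2.857 → [37.551, 48.749]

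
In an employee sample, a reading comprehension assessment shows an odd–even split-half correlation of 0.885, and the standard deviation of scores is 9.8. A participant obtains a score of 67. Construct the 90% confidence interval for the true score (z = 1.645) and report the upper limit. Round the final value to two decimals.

70.98

Spearman-Brown: r = 2(0.885) / (1 + 0.885) = 1.7700 / 1.8850 ≈ 0.9390
The standard error of measurement is 9.8000×√(1 − 0.9390) ≈ 9.8000×0.2470 ≈ 2.4206.
1.645 × SEM ≈ 3.9819
Upper limit = 67 + 3.9819 ≈ 70.9819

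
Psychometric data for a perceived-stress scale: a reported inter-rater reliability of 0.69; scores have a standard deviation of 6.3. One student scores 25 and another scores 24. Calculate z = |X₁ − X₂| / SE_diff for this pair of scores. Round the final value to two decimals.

SEM = 6.300 * √(1 − 0.690) = 6.300 * √0.310 ≃ 6.300 * 0.557 ≃ 3.508
Standard error of the difference = 3.508·√2 ≃ 4.961
z = 1 / 4.961 ≃ 0.202

0.20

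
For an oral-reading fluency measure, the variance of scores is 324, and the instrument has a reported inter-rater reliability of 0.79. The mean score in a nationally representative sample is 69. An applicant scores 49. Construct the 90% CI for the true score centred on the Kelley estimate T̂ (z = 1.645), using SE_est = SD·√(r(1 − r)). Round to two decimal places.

σ = 324^(1/2) = 18.000
Estimated true score = 0.790×49 + (1 − 0.790)×69 ≈ 53.200
SE_est = SD × √(r(1 − r)) = 18.000 × √0.166 ≈ 18.000 × 0.407 ≈ 7.332
90% CI: 53.200 ± 12.060 ≈ (41.140, 65.260)

[41.14, 65.26]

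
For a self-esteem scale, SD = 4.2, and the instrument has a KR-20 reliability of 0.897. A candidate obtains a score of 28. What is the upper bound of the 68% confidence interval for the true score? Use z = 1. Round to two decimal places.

29.35

SEM = 4.200 · √(1 − 0.897) = 4.200 · √0.103 ≈ 4.200 · 0.321 ≈ 1.348
Margin = 1 · 1.348 ≈ 1.348
Upper bound: 28 + 1.348 = 29.348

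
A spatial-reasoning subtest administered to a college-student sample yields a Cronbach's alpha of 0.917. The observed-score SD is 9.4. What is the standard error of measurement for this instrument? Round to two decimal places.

2.71

SEM = 9.4000 * √(1 − 0.9170) = 9.4000 * √0.0830 ≈ 9.4000 * 0.2881 ≈ 2.7081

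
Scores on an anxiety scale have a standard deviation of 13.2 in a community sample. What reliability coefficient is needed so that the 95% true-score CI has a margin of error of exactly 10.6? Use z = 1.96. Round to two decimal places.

Required SEM = 10.6 / 1.96 ≃ 5.4082
r = 1 − (5.4082/13.2)² ≃ 1 − 0.1679 ≃ 0.8321

0.83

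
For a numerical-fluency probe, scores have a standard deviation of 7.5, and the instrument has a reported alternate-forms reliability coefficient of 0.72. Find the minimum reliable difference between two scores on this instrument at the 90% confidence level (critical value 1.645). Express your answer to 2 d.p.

9.23

The standard error of measurement is 7.500*√(1 − 0.720) ≈ 7.500*0.529 ≈ 3.969.
SE_diff = SEM * √2 ≈ 3.969 * 1.414 ≈ 5.612
Smallest detectable difference = 1.645*5.612 ≈ 9.233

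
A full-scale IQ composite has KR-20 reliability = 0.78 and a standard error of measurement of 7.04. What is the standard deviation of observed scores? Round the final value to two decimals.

15.01

σ = SEM·(1 − r)^(−1/2) ≃ 7.04·2.1320 ≃ 15.0093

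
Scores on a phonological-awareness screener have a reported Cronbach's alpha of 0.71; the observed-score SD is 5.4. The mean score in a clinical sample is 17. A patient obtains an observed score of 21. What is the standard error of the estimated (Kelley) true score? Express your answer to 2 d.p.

SE_est = 5.40000*√(0.71000*0.29000) ≈ 2.45032

2.45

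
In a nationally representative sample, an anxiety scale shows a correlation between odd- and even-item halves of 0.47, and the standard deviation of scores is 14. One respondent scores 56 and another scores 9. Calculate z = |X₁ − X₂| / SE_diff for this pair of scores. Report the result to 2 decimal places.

3.95

Spearman-Brown: r = 2(0.47) / (1 + 0.47) = 0.9400 / 1.4700 ≈ 0.6395
SEM = 14.0000·√(1 − 0.6395) ≈ 8.4063
Standard error of the difference = 8.4063·√2 ≈ 11.8884
z = 47 / 11.8884 ≈ 3.9534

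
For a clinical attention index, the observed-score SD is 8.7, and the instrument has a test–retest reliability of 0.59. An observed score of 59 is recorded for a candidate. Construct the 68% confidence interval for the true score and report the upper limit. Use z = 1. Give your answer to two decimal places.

64.57

SEM = 8.700 · √(1 − 0.590) = 8.700 · √0.410 ≈ 8.700 · 0.640 ≈ 5.571
1 · SEM ≈ 5.571
Upper limit = 59 + 5.571 ≈ 64.571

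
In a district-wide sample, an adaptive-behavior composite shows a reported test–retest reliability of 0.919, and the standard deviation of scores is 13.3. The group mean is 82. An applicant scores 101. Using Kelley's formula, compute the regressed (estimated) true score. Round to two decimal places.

99.46

Estimated true score = 0.919×101 + (1 − 0.919)×82 ≈ 99.461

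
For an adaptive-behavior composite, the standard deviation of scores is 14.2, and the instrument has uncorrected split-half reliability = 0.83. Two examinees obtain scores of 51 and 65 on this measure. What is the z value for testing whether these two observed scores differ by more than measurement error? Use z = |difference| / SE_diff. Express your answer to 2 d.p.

Spearman-Brown: r = 2(0.83) / (1 + 0.83) = 1.660 / 1.830 ≈ 0.907
SEM = 14.200×√(1 − 0.907) ≈ 4.328
SE_diff = √2 × SEM ≈ 6.121
z = |51 − 65| / 6.121 = 14 / 6.121 ≈ 2.287

2.29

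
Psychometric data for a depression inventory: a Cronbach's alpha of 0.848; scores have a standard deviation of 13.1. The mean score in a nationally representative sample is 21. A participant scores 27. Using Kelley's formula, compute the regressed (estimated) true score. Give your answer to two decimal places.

Estimated true score = 0.84800×27 + (1 − 0.84800)×21 ≈ 26.08800

26.09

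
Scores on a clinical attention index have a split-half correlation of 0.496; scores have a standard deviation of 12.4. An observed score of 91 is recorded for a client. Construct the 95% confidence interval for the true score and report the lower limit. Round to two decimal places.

76.89

Spearman-Brown: r = 2(0.496) / (1 + 0.496) = 0.992 / 1.496 ≈ 0.663
The standard error of measurement is 12.400×√(1 − 0.663) ≈ 12.400×0.580 ≈ 7.197.
Half-width = 1.96×7.197 ≈ 14.107
Lower limit = 91 − 14.107 ≈ 76.893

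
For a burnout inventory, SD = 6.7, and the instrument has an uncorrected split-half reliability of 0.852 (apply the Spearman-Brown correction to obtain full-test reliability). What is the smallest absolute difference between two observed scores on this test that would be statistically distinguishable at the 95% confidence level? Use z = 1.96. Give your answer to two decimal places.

Spearman-Brown: r = 2(0.852) / (1 + 0.852) = 1.704 / 1.852 ≈ 0.920
SEM = 6.700 × √(1 − 0.920) = 6.700 × √0.080 ≈ 6.700 × 0.283 ≈ 1.894
SE_diff = √2 × SEM ≈ 2.679
Minimum reliable difference = 1.96 × SE_diff ≈ 1.96 × 2.679 ≈ 5.250

5.25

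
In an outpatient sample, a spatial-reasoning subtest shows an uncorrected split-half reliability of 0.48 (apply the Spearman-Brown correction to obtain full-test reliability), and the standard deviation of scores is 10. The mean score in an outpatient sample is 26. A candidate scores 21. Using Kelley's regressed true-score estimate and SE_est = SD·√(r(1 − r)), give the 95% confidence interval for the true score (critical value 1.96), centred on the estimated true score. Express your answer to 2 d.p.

[13.40, 32.11]

r_full = 2·0.48 / (1 + 0.48) ≃ 0.649
T̂ = r·X + (1 − r)·M = 0.649·21 + 0.351·26 ≃ 13.622 + 9.135 ≃ 22.757
SE_est = 10.000·√(0.649·0.351) ≃ 4.774
95% CI: 22.757 ± 9.357 ≃ (13.400, 32.114)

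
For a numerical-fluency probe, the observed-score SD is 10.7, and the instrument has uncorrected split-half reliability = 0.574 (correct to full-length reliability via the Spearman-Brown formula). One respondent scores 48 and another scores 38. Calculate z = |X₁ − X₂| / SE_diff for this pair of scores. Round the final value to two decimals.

1.27

r_full = 2·0.574 / (1 + 0.574) ≈ 0.729
SEM = 10.700×√(1 − 0.729) ≈ 5.567
Standard error of the difference = 5.567·√2 ≈ 7.872
z = |48 − 38| / 7.872 = 10 / 7.872 ≈ 1.270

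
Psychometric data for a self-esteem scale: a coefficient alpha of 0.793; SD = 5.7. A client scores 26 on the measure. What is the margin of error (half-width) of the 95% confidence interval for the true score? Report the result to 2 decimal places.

5.08

The standard error of measurement is 5.7000×√(1 − 0.7930) ≃ 5.7000×0.4550 ≃ 2.5933.
Margin = 1.96 × 2.5933 ≃ 5.0830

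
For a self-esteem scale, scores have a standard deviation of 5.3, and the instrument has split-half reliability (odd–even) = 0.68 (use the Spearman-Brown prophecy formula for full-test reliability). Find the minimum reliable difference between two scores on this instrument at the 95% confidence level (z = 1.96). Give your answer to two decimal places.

r_full = 2·0.68 / (1 + 0.68) ≈ 0.810
The standard error of measurement is 5.300·√(1 − 0.810) ≈ 5.300·0.436 ≈ 2.313.
SE_diff = SEM · √2 ≈ 2.313 · 1.414 ≈ 3.271
Minimum reliable difference = 1.96 · SE_diff ≈ 1.96 · 3.271 ≈ 6.412

6.41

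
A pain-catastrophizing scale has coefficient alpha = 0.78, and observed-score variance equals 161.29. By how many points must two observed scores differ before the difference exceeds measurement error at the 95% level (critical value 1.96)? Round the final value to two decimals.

SD = √161.29 ≈ 12.7000
SEM = 12.7000·√(1 − 0.7800) ≈ 5.9568
Standard error of the difference = 5.9568·√2 ≈ 8.4242
Minimum reliable difference = 1.96 · SE_diff ≈ 1.96 · 8.4242 ≈ 16.5115

16.51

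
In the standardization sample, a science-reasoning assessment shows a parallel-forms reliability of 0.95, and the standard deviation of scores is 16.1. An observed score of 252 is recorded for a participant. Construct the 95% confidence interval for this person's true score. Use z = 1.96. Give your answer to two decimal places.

[244.94, 259.06]

SEM = 16.100 · √(1 − 0.950) = 16.100 · √0.050 ≈ 16.100 · 0.224 ≈ 3.600
Margin = 1.96 · 3.600 ≈ 7.056
95% CI: 252 ± 7.056 = [244.944, 259.056]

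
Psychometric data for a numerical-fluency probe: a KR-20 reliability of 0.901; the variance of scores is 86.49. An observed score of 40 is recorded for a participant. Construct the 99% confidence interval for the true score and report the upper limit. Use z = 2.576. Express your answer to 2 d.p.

47.54

σ = 86.49^(1/2) = 9.300
SEM = 9.300·√(1 − 0.901) ≃ 2.926
2.576 · SEM ≃ 7.538
Upper limit = 40 + 7.538 ≃ 47.538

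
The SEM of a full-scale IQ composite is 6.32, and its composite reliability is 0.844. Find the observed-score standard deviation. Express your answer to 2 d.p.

σ = SEM·(1 − r)^(−1/2) ≈ 6.32·2.532 ≈ 16.001

16.00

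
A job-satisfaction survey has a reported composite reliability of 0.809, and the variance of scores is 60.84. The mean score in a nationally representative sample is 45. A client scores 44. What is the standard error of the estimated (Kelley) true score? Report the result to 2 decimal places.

SD = √60.84 ≈ 7.8000
SE_est = SD · √(r(1 − r)) = 7.8000 · √0.1545 ≈ 7.8000 · 0.3931 ≈ 3.0661

3.07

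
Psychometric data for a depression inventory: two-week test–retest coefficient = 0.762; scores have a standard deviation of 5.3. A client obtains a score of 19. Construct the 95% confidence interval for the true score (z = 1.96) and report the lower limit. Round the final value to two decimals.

13.93

The standard error of measurement is 5.3000×√(1 − 0.7620) ≃ 5.3000×0.4879 ≃ 2.5856.
1.96 × SEM ≃ 5.0678
Lower limit = 19 − 5.0678 ≃ 13.9322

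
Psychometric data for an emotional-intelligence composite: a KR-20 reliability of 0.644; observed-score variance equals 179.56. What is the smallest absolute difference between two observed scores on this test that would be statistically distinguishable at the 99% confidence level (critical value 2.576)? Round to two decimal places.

29.13

σ = 179.56^(1/2) = 13.40000
The standard error of measurement is 13.40000×√(1 − 0.64400) ≃ 13.40000×0.59666 ≃ 7.99521.
Standard error of the difference = 7.99521·√2 ≃ 11.30693
Smallest detectable difference = 2.576×11.30693 ≃ 29.12666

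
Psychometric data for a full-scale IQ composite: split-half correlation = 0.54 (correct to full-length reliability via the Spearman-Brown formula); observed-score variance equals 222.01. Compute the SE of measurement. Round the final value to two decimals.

8.14

SD = √222.01 ≃ 14.9000
Full-length reliability (Spearman-Brown) = 2(0.54)/(1+0.54) ≃ 0.7013
SEM = 14.9000 * √(1 − 0.7013) = 14.9000 * √0.2987 ≃ 14.9000 * 0.5465 ≃ 8.1434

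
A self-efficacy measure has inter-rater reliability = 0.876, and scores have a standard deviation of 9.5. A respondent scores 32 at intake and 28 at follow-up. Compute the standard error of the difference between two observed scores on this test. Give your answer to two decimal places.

4.73

SEM = 9.5000*√(1 − 0.8760) ≈ 3.3453
Standard error of the difference = 3.3453·√2 ≈ 4.7310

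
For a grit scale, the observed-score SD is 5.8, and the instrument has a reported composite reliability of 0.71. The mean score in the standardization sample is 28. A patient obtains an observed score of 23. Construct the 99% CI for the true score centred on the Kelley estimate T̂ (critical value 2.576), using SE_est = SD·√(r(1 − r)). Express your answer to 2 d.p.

Estimated true score = 0.710×23 + (1 − 0.710)×28 ≈ 24.450
SE_est = SD × √(r(1 − r)) = 5.800 × √0.206 ≈ 5.800 × 0.454 ≈ 2.632
99% CI: 24.450 ± 6.780 ≈ (17.670, 31.230)

[17.67, 31.23]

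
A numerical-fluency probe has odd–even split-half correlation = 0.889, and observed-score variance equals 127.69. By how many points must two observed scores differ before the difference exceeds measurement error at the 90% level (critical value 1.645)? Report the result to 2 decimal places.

6.37

σ = 127.69^(1/2) = 11.300
Spearman-Brown: r = 2(0.889) / (1 + 0.889) = 1.778 / 1.889 ≈ 0.941
The standard error of measurement is 11.300*√(1 − 0.941) ≈ 11.300*0.242 ≈ 2.739.
SE_diff = SEM * √2 ≈ 2.739 * 1.414 ≈ 3.874
Smallest detectable difference = 1.645*3.874 ≈ 6.372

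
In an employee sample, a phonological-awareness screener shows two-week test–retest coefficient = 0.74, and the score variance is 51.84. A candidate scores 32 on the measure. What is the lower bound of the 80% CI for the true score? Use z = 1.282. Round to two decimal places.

27.29

SD = √51.84 = 7.2000
SEM = 7.2000·√(1 − 0.7400) ≈ 3.6713
Margin = 1.282 · 3.6713 ≈ 4.7066
Lower limit = 32 − 4.7066 ≈ 27.2934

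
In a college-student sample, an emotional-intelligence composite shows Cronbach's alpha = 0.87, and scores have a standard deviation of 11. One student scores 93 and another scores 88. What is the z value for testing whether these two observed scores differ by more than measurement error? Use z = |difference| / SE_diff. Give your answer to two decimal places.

SEM = 11.0000 * √(1 − 0.8700) = 11.0000 * √0.1300 ≈ 11.0000 * 0.3606 ≈ 3.9661
SE_diff = √2 * SEM ≈ 5.6089
z = |93 − 88| / 5.6089 = 5 / 5.6089 ≈ 0.8914

0.89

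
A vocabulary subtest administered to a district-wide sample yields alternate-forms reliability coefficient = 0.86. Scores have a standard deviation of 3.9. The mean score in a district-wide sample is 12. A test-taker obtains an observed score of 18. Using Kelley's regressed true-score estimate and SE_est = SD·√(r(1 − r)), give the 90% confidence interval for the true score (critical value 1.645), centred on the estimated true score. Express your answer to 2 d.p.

T̂ = r·X + (1 − r)·M = 0.8600·18 + 0.1400·12 = 15.4800 + 1.6800 ≈ 17.1600
SE_est = SD · √(r(1 − r)) = 3.9000 · √0.1204 ≈ 3.9000 · 0.3470 ≈ 1.3532
CI = 17.1600 ± 1.645 · 1.3532 → [14.9339, 19.3861]

[14.93, 19.39]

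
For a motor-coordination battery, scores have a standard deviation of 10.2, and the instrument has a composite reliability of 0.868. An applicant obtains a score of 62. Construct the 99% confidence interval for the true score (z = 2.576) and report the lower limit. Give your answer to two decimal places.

52.45

The standard error of measurement is 10.20000·√(1 − 0.86800) ≃ 10.20000·0.36332 ≃ 3.70584.
Half-width = 2.576·3.70584 ≃ 9.54625
Lower bound: 62 − 9.54625 = 52.45375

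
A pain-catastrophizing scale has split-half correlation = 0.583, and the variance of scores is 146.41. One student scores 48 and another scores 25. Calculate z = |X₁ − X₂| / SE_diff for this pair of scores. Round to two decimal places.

SD = √146.41 ≈ 12.100
Full-length reliability (Spearman-Brown) = 2(0.583)/(1+0.583) ≈ 0.737
SEM = 12.100 × √(1 − 0.737) = 12.100 × √0.263 ≈ 12.100 × 0.513 ≈ 6.210
Standard error of the difference = 6.210·√2 ≈ 8.783
z = 23 / 8.783 ≈ 2.619

2.62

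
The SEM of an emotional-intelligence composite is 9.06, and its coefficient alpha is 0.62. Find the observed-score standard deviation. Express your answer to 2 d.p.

SD = SEM / √(1 − r) = 9.06 / √0.38000 ≈ 9.06 / 0.61644 ≈ 14.69726

14.70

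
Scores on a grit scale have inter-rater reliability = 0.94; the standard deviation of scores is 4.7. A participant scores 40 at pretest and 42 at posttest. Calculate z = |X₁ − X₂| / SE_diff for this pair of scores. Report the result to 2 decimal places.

SEM = 4.7000 * √(1 − 0.9400) = 4.7000 * √0.0600 ≃ 4.7000 * 0.2449 ≃ 1.1513
Standard error of the difference = 1.1513·√2 ≃ 1.6281
z = |40 − 42| / 1.6281 = 2 / 1.6281 ≃ 1.2284

1.23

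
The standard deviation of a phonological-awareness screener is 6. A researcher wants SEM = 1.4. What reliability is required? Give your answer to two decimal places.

0.95

r = 1 − (1.400/6)² ≈ 1 − 0.054 ≈ 0.946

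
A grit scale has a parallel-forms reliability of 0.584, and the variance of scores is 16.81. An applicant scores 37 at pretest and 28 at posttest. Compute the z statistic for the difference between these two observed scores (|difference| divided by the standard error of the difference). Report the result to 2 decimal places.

2.41

SD = √16.81 ≈ 4.1000
SEM = 4.1000 · √(1 − 0.5840) = 4.1000 · √0.4160 ≈ 4.1000 · 0.6450 ≈ 2.6444
SE_diff = √2 · SEM ≈ 3.7398
z = |37 − 28| / 3.7398 = 9 / 3.7398 ≈ 2.4066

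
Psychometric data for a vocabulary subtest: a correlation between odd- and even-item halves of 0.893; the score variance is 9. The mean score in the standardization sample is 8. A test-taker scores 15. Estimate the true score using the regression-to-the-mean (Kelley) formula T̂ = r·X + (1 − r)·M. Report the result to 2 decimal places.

Spearman-Brown: r = 2(0.893) / (1 + 0.893) = 1.7860 / 1.8930 ≈ 0.9435
Estimated true score = 0.9435·15 + (1 − 0.9435)·8 ≈ 14.6043

14.60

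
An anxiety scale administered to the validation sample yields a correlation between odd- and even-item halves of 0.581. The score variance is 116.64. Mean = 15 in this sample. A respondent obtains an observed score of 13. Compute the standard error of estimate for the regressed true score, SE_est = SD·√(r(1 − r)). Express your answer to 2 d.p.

SD = √116.64 ≈ 10.8000
Spearman-Brown: r = 2(0.581) / (1 + 0.581) = 1.1620 / 1.5810 ≈ 0.7350
SE_est = 10.8000·√[r(1 − r)] ≈ 4.7665

4.77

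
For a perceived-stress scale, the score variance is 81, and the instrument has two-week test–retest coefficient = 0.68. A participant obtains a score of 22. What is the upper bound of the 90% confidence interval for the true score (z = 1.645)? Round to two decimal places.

30.37

SD = √81 ≈ 9.00000
SEM = 9.00000*√(1 − 0.68000) ≈ 5.09117
1.645 * SEM ≈ 8.37497
Upper limit = 22 + 8.37497 ≈ 30.37497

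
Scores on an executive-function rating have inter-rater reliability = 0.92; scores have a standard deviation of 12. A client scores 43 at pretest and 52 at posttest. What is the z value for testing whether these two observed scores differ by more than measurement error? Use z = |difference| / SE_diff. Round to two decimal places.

1.88

SEM = 12.0000 · √(1 − 0.9200) = 12.0000 · √0.0800 ≈ 12.0000 · 0.2828 ≈ 3.3941
SE_diff = SEM · √2 ≈ 3.3941 · 1.4142 ≈ 4.8000
z = |43 − 52| / 4.8000 = 9 / 4.8000 ≈ 1.8750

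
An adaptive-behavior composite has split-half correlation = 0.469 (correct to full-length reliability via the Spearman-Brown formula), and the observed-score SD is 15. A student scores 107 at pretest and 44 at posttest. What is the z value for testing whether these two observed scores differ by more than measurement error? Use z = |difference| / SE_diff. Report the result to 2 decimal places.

4.94

Full-length reliability (Spearman-Brown) = 2(0.469)/(1+0.469) ≈ 0.639
SEM = 15.000×√(1 − 0.639) ≈ 9.018
SE_diff = √2 × SEM ≈ 12.754
z = 63 / 12.754 ≈ 4.940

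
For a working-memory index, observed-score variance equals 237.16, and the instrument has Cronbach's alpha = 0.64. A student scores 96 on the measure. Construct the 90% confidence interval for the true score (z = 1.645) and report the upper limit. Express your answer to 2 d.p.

111.20

σ = 237.16^(1/2) = 15.400
SEM = 15.400*√(1 − 0.640) ≈ 9.240
1.645 * SEM ≈ 15.200
Upper limit = 96 + 15.200 ≈ 111.200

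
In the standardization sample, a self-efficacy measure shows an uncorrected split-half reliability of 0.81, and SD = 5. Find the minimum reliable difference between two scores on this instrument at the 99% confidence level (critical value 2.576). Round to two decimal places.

5.90

Spearman-Brown: r = 2(0.81) / (1 + 0.81) = 1.620 / 1.810 ≈ 0.895
SEM = 5.000 × √(1 − 0.895) = 5.000 × √0.105 ≈ 5.000 × 0.324 ≈ 1.620
Standard error of the difference = 1.620·√2 ≈ 2.291
Minimum reliable difference = 2.576 × SE_diff ≈ 2.576 × 2.291 ≈ 5.902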